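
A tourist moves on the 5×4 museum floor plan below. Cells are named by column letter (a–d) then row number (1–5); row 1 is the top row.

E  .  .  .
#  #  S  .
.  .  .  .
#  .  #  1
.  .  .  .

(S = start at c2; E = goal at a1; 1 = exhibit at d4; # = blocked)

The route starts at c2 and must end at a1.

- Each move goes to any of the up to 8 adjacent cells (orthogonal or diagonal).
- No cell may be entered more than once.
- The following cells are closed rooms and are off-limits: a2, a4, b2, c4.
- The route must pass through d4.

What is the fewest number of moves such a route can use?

Any route passes through d4 somewhere between c2 and a1. Summing Chebyshev distances along the two legs (c2 → d4 → a1) gives a lower bound of 2 + 3 = 5 moves.
That bound ignores the blocked cells. Measuring each leg by the fewest moves that actually steer around them (c2→d4: 2; d4→a1: 4) raises the lower bound to 6.
The shortest route satisfying every rule uses 7 moves: c2 → c3 → d4 → d3 → d2 → c1 → b1 → a1.
The bound of 6 isn't tight here; checking systematically, no route of length 6 through 6 satisfies every constraint, so 7 is the minimum.

7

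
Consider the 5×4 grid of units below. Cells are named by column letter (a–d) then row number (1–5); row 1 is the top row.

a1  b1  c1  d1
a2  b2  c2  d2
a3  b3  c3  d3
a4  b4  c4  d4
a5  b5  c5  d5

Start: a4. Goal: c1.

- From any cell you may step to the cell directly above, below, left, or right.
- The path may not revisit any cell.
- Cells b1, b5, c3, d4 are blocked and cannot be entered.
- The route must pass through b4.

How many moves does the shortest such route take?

Any route passes through b4 somewhere between a4 and c1. Summing Manhattan distances along the two legs (a4 → b4 → c1) gives a lower bound of 1 + 4 = 5 moves.
A route of 5 moves achieves this: a4 → b4 → b3 → b2 → c2 → c1.
Since 5 matches the lower bound, it is optimal.

5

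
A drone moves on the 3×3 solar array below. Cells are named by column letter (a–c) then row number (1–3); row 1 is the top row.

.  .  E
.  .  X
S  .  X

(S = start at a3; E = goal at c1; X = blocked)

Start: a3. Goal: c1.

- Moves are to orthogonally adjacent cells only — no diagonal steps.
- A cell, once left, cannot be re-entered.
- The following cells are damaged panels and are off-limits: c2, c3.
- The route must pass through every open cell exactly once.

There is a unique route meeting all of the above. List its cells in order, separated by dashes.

a3 - b3 - b2 - a2 - a1 - b1 - c1

Need to visit all 7 open cells exactly once, starting at a3 and ending at c1.
Route from a3: right 1 to b3, up 1 to b2, left 1 to a2, up 1 to a1, right 2 to c1 — 6 moves in all.
Check: all 7 open cells covered.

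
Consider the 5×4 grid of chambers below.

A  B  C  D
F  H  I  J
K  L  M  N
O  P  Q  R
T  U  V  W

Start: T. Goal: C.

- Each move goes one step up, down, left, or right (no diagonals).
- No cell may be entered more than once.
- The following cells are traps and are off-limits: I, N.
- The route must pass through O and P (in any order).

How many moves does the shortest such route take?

6

Any route passes through O and P in some order between T and C. Summing Manhattan distances along each leg and taking the cheapest ordering (T → O → P → C) gives a lower bound of 1 + 1 + 4 = 6 moves.
A route of 6 moves achieves this: T → O → P → L → H → B → C.
Since 6 matches the lower bound, it is optimal.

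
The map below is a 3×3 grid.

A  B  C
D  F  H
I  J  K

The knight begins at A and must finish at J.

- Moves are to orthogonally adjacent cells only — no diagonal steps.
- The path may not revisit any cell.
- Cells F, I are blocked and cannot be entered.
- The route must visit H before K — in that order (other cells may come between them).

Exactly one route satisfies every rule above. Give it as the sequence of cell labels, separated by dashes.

The waypoints must appear in the order H, K, with no cell reused.
Route from A: 2× right (reaching C), 2× down (reaching K), left to J — 5 moves in all.
Check: order respected (H at step 3, K at step 4).

A - B - C - H - K - J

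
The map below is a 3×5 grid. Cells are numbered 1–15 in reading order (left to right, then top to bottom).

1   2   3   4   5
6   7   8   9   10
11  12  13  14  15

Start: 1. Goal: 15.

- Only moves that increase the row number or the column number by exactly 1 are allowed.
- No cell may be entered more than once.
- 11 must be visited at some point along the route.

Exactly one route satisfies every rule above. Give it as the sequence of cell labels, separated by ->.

1 -> 6 -> 11 -> 12 -> 13 -> 14 -> 15

Moves only go right or down, so the column and row indices never decrease.
Route from 1: 2× down (reaching 11), 4× right (reaching 15) — 6 moves in all.
Check: all required cells visited.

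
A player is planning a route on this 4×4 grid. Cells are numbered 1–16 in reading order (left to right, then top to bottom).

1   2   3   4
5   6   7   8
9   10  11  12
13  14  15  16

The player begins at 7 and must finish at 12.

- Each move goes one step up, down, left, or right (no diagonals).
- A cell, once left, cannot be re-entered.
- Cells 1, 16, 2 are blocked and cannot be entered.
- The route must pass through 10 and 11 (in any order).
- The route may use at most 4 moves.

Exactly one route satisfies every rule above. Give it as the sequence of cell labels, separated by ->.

The budget equals the shortest possible length, so every move has to be on a shortest route through the required cells.
Route from 7: left 1 to 6, down 1 to 10, right 2 to 12 — 4 moves in all.
Check: all required cells visited; 4 ≤ 4 moves.

7 -> 6 -> 10 -> 11 -> 12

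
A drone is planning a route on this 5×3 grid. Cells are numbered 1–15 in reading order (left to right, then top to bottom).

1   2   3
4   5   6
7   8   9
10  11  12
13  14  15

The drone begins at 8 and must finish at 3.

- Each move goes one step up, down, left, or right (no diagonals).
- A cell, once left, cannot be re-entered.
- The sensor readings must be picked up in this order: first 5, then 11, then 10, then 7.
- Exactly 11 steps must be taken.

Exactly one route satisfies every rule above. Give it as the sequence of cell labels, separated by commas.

8, 5, 6, 9, 12, 11, 10, 7, 4, 1, 2, 3

The waypoints must appear in the order 5, 11, 10, 7, with no cell reused.
Route from 8: up to 5, right to 6, 2× down (reaching 12), 2× left (reaching 10), 3× up (reaching 1), 2× right (reaching 3) — 11 moves in all.
Check: order respected (5 at step 1, 11 at step 5, 10 at step 6, 7 at step 7); 11 moves as required.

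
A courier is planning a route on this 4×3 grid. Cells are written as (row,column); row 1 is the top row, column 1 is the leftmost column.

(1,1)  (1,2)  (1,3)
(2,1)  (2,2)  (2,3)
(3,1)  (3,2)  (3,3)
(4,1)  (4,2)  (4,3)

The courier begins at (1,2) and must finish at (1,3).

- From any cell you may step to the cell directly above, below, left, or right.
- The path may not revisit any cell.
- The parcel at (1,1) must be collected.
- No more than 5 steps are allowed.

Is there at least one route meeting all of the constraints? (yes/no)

yes

One route that works: (1,2) → (1,1) → (2,1) → (2,2) → (2,3) → (1,3).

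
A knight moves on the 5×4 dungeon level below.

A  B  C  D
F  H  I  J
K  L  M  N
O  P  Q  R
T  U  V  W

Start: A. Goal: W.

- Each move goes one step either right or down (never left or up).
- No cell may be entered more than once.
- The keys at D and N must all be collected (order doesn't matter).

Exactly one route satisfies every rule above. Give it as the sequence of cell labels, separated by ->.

Moves only go right or down, so the column and row indices never decrease.
Route from A: 3× right (reaching D), 4× down (reaching W) — 7 moves in all.
Check: all required cells visited.

A -> B -> C -> D -> J -> N -> R -> W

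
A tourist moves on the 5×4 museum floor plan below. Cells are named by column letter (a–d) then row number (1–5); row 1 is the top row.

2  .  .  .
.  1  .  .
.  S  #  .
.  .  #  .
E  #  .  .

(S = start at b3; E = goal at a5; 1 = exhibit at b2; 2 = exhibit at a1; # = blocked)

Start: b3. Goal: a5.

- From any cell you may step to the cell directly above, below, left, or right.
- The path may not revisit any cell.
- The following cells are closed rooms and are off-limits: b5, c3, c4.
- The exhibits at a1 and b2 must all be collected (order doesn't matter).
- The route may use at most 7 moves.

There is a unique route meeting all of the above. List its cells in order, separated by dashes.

The budget equals the shortest possible length, so every move has to be on a shortest route through the required cells.
Route from b3: up 2 to b1, left 1 to a1, down 4 to a5 — 7 moves in all.
Check: all required cells visited; 7 ≤ 7 moves.

b3 - b2 - b1 - a1 - a2 - a3 - a4 - a5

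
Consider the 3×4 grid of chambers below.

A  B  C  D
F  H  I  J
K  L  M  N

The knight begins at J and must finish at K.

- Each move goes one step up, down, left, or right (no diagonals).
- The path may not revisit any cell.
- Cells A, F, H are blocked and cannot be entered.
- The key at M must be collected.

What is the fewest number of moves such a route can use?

4

Any route passes through M somewhere between J and K. Summing Manhattan distances along the two legs (J → M → K) gives a lower bound of 2 + 2 = 4 moves.
A route of 4 moves achieves this: J → N → M → L → K.
Since 4 matches the lower bound, it is optimal.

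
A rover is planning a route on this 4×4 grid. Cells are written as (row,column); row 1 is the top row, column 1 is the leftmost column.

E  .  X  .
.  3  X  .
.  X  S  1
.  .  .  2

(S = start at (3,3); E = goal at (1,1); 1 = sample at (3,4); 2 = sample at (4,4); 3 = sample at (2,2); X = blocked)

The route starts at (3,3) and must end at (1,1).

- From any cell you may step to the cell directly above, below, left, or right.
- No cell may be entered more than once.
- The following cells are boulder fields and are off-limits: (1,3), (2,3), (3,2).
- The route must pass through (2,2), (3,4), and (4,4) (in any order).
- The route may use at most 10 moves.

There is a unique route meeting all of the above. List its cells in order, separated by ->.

The 10-move cap with required stops at (2,2), (3,4), (4,4) leaves no slack for detours.
Route from (3,3): right 1 to (3,4), down 1 to (4,4), left 3 to (4,1), up 2 to (2,1), right 1 to (2,2), up 1 to (1,2), left 1 to (1,1) — 10 moves in all.
Check: all required cells visited; 10 ≤ 10 moves.

(3,3) -> (3,4) -> (4,4) -> (4,3) -> (4,2) -> (4,1) -> (3,1) -> (2,1) -> (2,2) -> (1,2) -> (1,1)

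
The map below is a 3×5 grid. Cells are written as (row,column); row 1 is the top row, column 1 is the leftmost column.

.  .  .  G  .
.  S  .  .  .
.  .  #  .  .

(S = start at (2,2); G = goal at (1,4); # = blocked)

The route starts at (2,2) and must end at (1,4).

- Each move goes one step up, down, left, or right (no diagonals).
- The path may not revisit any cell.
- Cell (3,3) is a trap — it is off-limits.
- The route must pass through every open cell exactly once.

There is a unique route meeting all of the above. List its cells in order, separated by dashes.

(2,2) - (3,2) - (3,1) - (2,1) - (1,1) - (1,2) - (1,3) - (2,3) - (2,4) - (3,4) - (3,5) - (2,5) - (1,5) - (1,4)

Need to visit all 14 open cells exactly once, starting at (2,2) and ending at (1,4).
Cell (3,5) has only two open neighbours ((2,5) and (3,4)), so the path must pass straight through it: one of those is the cell it's entered from and the other is where it exits.
Route from (2,2): down to (3,2), left to (3,1), 2× up (reaching (1,1)), 2× right (reaching (1,3)), down to (2,3), right to (2,4), down to (3,4), right to (3,5), 2× up (reaching (1,5)), left to (1,4) — 13 moves in all.
Check: all 14 open cells covered.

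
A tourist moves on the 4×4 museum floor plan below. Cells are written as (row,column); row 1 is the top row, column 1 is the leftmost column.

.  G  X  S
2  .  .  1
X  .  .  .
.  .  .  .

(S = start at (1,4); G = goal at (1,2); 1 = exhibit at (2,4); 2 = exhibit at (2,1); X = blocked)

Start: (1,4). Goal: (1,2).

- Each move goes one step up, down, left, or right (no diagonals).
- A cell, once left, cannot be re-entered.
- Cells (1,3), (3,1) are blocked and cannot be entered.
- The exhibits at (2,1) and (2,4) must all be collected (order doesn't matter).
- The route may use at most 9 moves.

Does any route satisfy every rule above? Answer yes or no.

yes

One route that works: (1,4) → (2,4) → (2,3) → (2,2) → (2,1) → (1,1) → (1,2).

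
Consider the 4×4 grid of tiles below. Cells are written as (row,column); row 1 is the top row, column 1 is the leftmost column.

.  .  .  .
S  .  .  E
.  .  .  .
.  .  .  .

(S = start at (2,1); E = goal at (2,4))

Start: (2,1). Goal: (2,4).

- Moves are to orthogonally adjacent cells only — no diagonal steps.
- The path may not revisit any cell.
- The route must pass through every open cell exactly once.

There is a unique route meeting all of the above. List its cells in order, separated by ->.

(2,1) -> (1,1) -> (1,2) -> (2,2) -> (3,2) -> (3,1) -> (4,1) -> (4,2) -> (4,3) -> (4,4) -> (3,4) -> (3,3) -> (2,3) -> (1,3) -> (1,4) -> (2,4)

Need to visit all 16 open cells exactly once, starting at (2,1) and ending at (2,4).
Cell (4,1) has only two open neighbours ((3,1) and (4,2)), so the path must pass straight through it: one of those is the cell it's entered from and the other is where it exits.
Route from (2,1): up 1 to (1,1), right 1 to (1,2), down 2 to (3,2), left 1 to (3,1), down 1 to (4,1), right 3 to (4,4), up 1 to (3,4), left 1 to (3,3), up 2 to (1,3), right 1 to (1,4), down 1 to (2,4) — 15 moves in all.
Check: all 16 open cells covered.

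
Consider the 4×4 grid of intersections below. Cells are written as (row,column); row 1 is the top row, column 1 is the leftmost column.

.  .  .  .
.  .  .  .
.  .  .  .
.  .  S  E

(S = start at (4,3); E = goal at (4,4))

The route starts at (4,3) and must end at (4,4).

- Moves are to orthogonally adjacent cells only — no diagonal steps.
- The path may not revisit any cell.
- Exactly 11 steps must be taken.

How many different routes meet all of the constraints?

40

Need simple routes of exactly 11 moves from (4,3) to (4,4) (Manhattan distance 1, so 5 moves are spent on a detour and 5 undoing it).
Branch systematically from the start, pruning whenever the remaining move budget drops below the Manhattan distance to (4,4) or differs from it in parity. Grouping the completions by first move — via (3,3): 10; via (4,2): 30 (no valid completion starts via (4,4)) — and summing: 10 + 30 = 40.
That gives 40 routes.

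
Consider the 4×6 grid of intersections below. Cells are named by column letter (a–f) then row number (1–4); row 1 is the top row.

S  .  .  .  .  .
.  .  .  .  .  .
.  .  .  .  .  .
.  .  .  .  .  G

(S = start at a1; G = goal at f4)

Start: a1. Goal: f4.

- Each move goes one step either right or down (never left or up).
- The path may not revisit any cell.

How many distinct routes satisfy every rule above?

A right/down-only route from a1 to f4 makes exactly 3 down-moves and 5 right-moves in some order.
With no other constraints that would be C(8,3) = 56 routes.
That gives 56 routes.

56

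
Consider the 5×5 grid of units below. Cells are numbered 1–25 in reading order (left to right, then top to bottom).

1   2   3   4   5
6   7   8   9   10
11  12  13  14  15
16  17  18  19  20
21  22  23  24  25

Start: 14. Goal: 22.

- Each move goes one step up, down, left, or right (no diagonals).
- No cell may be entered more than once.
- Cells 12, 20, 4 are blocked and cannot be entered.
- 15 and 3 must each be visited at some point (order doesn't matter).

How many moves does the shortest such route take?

12

Any route passes through 15 and 3 in some order between 14 and 22. Summing Manhattan distances along each leg and taking the cheapest ordering (14 → 15 → 3 → 22) gives a lower bound of 1 + 4 + 5 = 10 moves.
The shortest route satisfying every rule uses 12 moves: 14 → 15 → 10 → 9 → 8 → 3 → 2 → 7 → 6 → 11 → 16 → 21 → 22.
The bound of 10 isn't tight here; checking systematically, no route of length 10 through 11 satisfies every constraint, so 12 is the minimum.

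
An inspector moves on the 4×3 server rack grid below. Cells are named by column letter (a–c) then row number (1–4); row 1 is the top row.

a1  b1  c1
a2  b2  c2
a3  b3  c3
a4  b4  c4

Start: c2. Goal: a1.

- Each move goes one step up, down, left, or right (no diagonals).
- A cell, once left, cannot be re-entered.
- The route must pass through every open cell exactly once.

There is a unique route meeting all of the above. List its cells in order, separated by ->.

Need to visit all 12 open cells exactly once, starting at c2 and ending at a1.
Route from c2: up 1 to c1, left 1 to b1, down 2 to b3, right 1 to c3, down 1 to c4, left 2 to a4, up 3 to a1 — 11 moves in all.
Check: all 12 open cells covered.

c2 -> c1 -> b1 -> b2 -> b3 -> c3 -> c4 -> b4 -> a4 -> a3 -> a2 -> a1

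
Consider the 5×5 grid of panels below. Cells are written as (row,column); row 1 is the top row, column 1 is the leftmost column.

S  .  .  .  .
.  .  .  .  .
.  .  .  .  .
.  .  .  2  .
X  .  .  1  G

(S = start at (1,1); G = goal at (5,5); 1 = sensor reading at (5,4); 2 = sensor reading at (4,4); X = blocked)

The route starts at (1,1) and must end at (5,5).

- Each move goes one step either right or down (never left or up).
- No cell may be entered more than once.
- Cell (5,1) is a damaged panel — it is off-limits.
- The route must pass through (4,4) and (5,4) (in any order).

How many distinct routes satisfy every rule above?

A right/down-only route from (1,1) to (5,5) makes exactly 4 down-moves and 4 right-moves in some order.
With no other constraints that would be C(8,4) = 70 routes.
A monotone route can only reach the required cells in the order (4,4), (5,4), so split there and multiply the segment counts (each segment already excludes blocked cells): (1,1)→(4,4): 20; (4,4)→(5,4): 1; (5,4)→(5,5): 1; product = 20.
That gives 20 routes.

20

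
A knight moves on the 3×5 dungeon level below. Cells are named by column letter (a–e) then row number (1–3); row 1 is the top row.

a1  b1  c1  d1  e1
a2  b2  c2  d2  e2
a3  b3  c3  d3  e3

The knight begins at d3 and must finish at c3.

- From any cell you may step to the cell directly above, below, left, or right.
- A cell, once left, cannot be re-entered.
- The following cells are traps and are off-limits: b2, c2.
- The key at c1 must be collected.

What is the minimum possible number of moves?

9

Any route passes through c1 somewhere between d3 and c3. Summing Manhattan distances along the two legs (d3 → c1 → c3) gives a lower bound of 3 + 2 = 5 moves.
That bound ignores the blocked cells. Measuring each leg by the fewest moves that actually steer around them (d3→c1: 3; c1→c3: 4) raises the lower bound to 7.
The shortest route satisfying every rule uses 9 moves: d3 → d2 → d1 → c1 → b1 → a1 → a2 → a3 → b3 → c3.
The bound of 7 isn't tight here; checking systematically, no route of length 7 through 8 satisfies every constraint, so 9 is the minimum.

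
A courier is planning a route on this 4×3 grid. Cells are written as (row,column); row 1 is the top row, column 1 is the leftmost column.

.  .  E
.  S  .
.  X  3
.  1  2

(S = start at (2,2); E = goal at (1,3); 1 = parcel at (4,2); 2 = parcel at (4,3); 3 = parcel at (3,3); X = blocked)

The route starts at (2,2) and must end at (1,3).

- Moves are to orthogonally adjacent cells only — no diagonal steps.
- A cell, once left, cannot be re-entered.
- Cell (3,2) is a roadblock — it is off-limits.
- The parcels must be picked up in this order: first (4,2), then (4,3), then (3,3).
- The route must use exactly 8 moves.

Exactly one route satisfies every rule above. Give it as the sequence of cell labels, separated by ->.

The waypoints must appear in the order (4,2), (4,3), (3,3), with no cell reused.
Route from (2,2): left to (2,1), 2× down (reaching (4,1)), 2× right (reaching (4,3)), 3× up (reaching (1,3)) — 8 moves in all.
Check: order respected (1 at step 4, 2 at step 5, 3 at step 6); 8 moves as required.

(2,2) -> (2,1) -> (3,1) -> (4,1) -> (4,2) -> (4,3) -> (3,3) -> (2,3) -> (1,3)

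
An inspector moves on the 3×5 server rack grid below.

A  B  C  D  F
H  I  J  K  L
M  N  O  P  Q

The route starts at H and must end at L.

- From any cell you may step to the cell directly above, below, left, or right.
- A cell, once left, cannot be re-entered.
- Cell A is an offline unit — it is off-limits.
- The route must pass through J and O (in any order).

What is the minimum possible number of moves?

Any route passes through J and O in some order between H and L. Summing Manhattan distances along each leg and taking the cheapest ordering (H → O → J → L) gives a lower bound of 3 + 1 + 2 = 6 moves.
A route of 6 moves achieves this: H → M → N → O → J → K → L.
Since 6 matches the lower bound, it is optimal.

6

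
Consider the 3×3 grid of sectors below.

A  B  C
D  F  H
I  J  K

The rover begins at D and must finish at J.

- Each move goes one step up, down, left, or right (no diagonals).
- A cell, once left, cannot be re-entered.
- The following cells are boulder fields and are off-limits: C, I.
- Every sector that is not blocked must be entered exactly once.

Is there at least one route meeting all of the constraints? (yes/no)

One route that works: D → A → B → F → H → K → J.

yes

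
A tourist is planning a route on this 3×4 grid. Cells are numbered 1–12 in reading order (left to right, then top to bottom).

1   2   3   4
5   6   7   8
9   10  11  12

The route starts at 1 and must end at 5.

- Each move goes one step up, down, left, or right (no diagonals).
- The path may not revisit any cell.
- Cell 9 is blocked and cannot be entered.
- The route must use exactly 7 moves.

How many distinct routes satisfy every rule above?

2

Need simple routes of exactly 7 moves from 1 to 5 (Manhattan distance 1, so 3 moves are spent on a detour and 3 undoing it).
Enumerating: 1 2 3 7 11 10 6 5 | 1 2 3 4 8 7 6 5.
That gives 2 routes.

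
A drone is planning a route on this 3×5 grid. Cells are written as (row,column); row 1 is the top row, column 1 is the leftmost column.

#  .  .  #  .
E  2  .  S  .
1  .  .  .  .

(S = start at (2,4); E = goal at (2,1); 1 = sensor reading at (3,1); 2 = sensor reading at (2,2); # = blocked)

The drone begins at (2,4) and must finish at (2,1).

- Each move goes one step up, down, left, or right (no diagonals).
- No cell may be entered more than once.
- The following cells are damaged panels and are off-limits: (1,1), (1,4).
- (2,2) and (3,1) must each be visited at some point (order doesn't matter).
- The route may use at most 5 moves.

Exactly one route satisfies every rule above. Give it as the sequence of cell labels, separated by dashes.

The 5-move cap with required stops at (2,2), (3,1) leaves no slack for detours.
Route from (2,4): 2× left (reaching (2,2)), down to (3,2), left to (3,1), up to (2,1) — 5 moves in all.
Check: all required cells visited; 5 ≤ 5 moves.

(2,4) - (2,3) - (2,2) - (3,2) - (3,1) - (2,1)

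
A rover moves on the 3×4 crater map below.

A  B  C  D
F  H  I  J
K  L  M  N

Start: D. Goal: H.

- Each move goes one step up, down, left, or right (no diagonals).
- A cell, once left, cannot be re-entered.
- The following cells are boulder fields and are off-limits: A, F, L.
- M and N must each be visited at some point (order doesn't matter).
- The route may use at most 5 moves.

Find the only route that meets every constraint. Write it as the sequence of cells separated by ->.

The 5-move cap with required stops at M, N leaves no slack for detours.
Route from D: 2× down (reaching N), left to M, up to I, left to H — 5 moves in all.
Check: all required cells visited; 5 ≤ 5 moves.

D -> J -> N -> M -> I -> H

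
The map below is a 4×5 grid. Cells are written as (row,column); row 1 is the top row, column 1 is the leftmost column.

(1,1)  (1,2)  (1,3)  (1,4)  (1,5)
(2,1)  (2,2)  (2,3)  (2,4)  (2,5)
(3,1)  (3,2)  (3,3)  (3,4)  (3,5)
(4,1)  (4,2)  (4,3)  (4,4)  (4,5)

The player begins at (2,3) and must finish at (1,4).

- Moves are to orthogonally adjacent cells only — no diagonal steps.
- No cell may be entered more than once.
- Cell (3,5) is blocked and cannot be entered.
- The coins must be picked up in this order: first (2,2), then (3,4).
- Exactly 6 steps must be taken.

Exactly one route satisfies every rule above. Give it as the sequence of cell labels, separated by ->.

The waypoints must appear in the order (2,2), (3,4), with no cell reused.
Route from (2,3): left 1 to (2,2), down 1 to (3,2), right 2 to (3,4), up 2 to (1,4) — 6 moves in all.
Check: order respected ((2,2) at step 1, (3,4) at step 4); 6 moves as required.

(2,3) -> (2,2) -> (3,2) -> (3,3) -> (3,4) -> (2,4) -> (1,4)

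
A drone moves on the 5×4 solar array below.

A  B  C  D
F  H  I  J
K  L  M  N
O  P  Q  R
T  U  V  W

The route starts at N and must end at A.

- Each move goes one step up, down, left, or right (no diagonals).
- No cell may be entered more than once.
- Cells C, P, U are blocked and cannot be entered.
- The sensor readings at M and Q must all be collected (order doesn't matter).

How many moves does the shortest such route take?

7

Any route passes through M and Q in some order between N and A. Summing Manhattan distances along each leg and taking the cheapest ordering (N → M → Q → A) gives a lower bound of 1 + 1 + 5 = 7 moves.
A route of 7 moves achieves this: N → R → Q → M → I → H → B → A.
Since 7 matches the lower bound, it is optimal.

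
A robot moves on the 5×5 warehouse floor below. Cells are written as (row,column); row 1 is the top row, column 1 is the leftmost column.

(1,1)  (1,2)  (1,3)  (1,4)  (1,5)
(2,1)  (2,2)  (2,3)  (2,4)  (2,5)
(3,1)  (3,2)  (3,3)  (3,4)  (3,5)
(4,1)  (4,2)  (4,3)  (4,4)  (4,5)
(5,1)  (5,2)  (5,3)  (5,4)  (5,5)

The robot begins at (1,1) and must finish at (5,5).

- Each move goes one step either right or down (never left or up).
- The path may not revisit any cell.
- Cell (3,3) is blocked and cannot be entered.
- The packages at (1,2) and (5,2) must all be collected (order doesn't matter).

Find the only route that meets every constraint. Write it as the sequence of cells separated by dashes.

Moves only go right or down, so the column and row indices never decrease.
Route from (1,1): right 1 to (1,2), down 4 to (5,2), right 3 to (5,5) — 8 moves in all.
Check: all required cells visited.

(1,1) - (1,2) - (2,2) - (3,2) - (4,2) - (5,2) - (5,3) - (5,4) - (5,5)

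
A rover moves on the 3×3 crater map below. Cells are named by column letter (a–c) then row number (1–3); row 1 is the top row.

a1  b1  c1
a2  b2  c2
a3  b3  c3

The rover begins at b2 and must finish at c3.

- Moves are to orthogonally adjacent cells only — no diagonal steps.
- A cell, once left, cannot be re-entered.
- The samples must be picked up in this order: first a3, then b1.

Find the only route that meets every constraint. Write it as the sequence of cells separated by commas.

The waypoints must appear in the order a3, b1, with no cell reused.
Route from b2: down to b3, left to a3, 2× up (reaching a1), 2× right (reaching c1), 2× down (reaching c3) — 8 moves in all.
Check: order respected (a3 at step 2, b1 at step 5).

b2, b3, a3, a2, a1, b1, c1, c2, c3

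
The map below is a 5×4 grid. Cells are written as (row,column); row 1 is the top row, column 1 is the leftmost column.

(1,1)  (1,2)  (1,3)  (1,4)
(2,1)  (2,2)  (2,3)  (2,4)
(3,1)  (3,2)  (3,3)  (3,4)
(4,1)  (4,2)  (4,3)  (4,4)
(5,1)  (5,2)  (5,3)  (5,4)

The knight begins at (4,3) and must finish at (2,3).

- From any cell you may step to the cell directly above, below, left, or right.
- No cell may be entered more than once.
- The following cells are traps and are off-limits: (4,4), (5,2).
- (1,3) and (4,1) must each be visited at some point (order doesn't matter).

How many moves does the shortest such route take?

Any route passes through (1,3) and (4,1) in some order between (4,3) and (2,3). Summing Manhattan distances along each leg and taking the cheapest ordering ((4,3) → (4,1) → (1,3) → (2,3)) gives a lower bound of 2 + 5 + 1 = 8 moves.
A route of 8 moves achieves this: (4,3) → (4,2) → (4,1) → (3,1) → (2,1) → (1,1) → (1,2) → (1,3) → (2,3).
Since 8 matches the lower bound, it is optimal.

8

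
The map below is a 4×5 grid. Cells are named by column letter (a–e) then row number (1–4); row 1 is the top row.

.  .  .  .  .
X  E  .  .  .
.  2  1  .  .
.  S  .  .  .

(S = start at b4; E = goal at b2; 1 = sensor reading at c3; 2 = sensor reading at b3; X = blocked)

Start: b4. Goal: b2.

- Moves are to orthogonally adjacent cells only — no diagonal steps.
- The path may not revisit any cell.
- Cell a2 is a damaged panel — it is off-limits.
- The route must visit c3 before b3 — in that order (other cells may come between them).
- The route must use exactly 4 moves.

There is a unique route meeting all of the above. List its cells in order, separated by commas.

The waypoints must appear in the order c3, b3, with no cell reused.
Route from b4: right to c4, up to c3, left to b3, up to b2 — 4 moves in all.
Check: order respected (1 at step 2, 2 at step 3); 4 moves as required.

b4, c4, c3, b3, b2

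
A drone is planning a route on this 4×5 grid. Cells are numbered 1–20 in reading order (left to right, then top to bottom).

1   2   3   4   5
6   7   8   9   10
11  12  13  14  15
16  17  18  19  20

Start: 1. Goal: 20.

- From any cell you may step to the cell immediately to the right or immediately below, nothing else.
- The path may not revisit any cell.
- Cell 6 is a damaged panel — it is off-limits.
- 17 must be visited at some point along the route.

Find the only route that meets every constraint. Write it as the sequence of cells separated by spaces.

Moves only go right or down, so the column and row indices never decrease.
Route from 1: right to 2, 3× down (reaching 17), 3× right (reaching 20) — 7 moves in all.
Check: all required cells visited.

1 2 7 12 17 18 19 20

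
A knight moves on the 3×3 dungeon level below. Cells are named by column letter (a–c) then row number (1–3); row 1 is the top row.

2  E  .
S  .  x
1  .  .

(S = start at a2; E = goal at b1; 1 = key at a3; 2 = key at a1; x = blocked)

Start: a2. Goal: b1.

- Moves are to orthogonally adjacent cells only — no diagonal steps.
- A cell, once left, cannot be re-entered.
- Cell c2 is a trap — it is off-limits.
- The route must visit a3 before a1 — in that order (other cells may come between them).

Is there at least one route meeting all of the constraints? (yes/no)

no

Even ignoring the required order, no revisit-free route from a2 to b1 manages to pass through all of a3 and a1: branching out from a2, every path either misses one of them or, having collected them, can no longer reach b1 without re-entering a cell.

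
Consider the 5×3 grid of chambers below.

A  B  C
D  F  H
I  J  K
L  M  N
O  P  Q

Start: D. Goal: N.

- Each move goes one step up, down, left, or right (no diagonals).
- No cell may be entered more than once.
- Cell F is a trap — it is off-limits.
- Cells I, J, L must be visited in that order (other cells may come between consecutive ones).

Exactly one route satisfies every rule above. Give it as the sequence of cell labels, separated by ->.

D -> I -> J -> M -> L -> O -> P -> Q -> N

The waypoints must appear in the order I, J, L, with no cell reused.
Route from D: down 1 to I, right 1 to J, down 1 to M, left 1 to L, down 1 to O, right 2 to Q, up 1 to N — 8 moves in all.
Check: order respected (I at step 1, J at step 2, L at step 4).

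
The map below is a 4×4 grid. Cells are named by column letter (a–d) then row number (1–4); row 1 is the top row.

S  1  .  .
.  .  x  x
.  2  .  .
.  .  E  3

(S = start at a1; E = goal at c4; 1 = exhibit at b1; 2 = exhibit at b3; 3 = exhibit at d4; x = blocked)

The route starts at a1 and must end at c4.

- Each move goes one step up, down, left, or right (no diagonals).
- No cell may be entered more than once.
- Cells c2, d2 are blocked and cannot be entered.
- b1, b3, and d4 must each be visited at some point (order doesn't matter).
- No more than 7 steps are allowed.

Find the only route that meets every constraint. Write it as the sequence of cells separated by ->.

a1 -> b1 -> b2 -> b3 -> c3 -> d3 -> d4 -> c4

The budget equals the shortest possible length, so every move has to be on a shortest route through the required cells.
Route from a1: right to b1, 2× down (reaching b3), 2× right (reaching d3), down to d4, left to c4 — 7 moves in all.
Check: all required cells visited; 7 ≤ 7 moves.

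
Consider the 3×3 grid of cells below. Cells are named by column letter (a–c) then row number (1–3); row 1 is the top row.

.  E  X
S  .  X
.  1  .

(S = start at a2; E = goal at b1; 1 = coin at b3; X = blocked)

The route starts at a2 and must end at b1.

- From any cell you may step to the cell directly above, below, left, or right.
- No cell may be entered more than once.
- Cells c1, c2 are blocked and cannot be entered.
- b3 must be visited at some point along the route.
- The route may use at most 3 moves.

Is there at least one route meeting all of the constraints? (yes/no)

Even ignoring the no-revisit rule, getting from a2 to b1 via b3 needs at least 2 + 2 = 4 moves (Manhattan distance per leg), which exceeds the 3-move limit.

no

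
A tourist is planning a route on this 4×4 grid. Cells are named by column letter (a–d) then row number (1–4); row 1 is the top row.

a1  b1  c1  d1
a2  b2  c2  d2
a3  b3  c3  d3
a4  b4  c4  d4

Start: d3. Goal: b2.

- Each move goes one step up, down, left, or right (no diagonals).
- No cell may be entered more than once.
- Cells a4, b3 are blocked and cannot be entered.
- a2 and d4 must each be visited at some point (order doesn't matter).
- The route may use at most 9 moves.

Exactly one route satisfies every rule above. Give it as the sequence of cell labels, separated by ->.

d3 -> d4 -> c4 -> c3 -> c2 -> c1 -> b1 -> a1 -> a2 -> b2

The 9-move cap with required stops at a2, d4 leaves no slack for detours.
Route from d3: down to d4, left to c4, 3× up (reaching c1), 2× left (reaching a1), down to a2, right to b2 — 9 moves in all.
Check: all required cells visited; 9 ≤ 9 moves.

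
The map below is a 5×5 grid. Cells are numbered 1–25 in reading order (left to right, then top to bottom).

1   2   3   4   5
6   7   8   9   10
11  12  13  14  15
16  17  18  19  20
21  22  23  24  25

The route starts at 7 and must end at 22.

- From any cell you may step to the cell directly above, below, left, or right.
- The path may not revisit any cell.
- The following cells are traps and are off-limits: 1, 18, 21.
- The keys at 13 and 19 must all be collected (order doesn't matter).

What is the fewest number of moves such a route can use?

Any route passes through 13 and 19 in some order between 7 and 22. Summing Manhattan distances along each leg and taking the cheapest ordering (7 → 13 → 19 → 22) gives a lower bound of 2 + 2 + 3 = 7 moves.
A route of 7 moves achieves this: 7 → 12 → 13 → 14 → 19 → 24 → 23 → 22.
Since 7 matches the lower bound, it is optimal.

7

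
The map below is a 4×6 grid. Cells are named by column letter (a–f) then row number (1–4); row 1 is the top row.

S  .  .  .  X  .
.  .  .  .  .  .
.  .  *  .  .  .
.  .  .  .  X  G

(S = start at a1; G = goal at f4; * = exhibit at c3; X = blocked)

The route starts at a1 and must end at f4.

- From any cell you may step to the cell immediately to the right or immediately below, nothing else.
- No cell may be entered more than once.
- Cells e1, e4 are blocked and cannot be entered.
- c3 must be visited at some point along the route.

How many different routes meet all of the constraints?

6

A right/down-only route from a1 to f4 makes exactly 3 down-moves and 5 right-moves in some order.
With no other constraints that would be C(8,3) = 56 routes.
Split at c3 and multiply the segment counts (each segment already excludes blocked cells): a1→c3: 6; c3→f4: 1; product = 6.
That gives 6 routes.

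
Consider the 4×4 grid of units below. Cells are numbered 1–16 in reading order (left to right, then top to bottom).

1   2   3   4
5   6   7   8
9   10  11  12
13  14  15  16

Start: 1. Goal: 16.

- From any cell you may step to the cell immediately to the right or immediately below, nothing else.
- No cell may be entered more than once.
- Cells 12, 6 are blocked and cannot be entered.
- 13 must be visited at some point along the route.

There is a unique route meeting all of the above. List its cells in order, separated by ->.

Moves only go right or down, so the column and row indices never decrease.
Route from 1: down 3 to 13, right 3 to 16 — 6 moves in all.
Check: all required cells visited.

1 -> 5 -> 9 -> 13 -> 14 -> 15 -> 16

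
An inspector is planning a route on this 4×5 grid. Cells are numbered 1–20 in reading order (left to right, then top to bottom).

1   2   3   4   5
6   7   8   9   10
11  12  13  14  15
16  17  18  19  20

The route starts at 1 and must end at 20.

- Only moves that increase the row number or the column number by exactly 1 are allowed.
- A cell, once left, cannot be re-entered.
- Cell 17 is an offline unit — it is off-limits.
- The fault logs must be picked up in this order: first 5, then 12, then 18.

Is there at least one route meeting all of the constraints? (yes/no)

no

12 lies to the left of 5, so going from 5 to 12 would need a leftward move — but moves only go right/down, so 5 cannot be visited before 12.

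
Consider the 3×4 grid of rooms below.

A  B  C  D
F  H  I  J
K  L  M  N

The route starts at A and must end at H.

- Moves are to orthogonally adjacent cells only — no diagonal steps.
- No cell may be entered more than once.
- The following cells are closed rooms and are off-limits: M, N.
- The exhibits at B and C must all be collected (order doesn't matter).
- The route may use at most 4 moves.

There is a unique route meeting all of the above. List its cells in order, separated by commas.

A, B, C, I, H

Any route must reach B and C and still end at H within 4 moves, so the order of the required stops is forced.
Route from A: right 2 to C, down 1 to I, left 1 to H — 4 moves in all.
Check: all required cells visited; 4 ≤ 4 moves.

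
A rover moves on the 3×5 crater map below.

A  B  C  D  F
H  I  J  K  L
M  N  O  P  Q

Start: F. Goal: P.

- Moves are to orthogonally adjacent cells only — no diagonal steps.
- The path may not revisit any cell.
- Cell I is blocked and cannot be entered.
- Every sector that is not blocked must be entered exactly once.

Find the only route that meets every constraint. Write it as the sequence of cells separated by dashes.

F - D - C - B - A - H - M - N - O - J - K - L - Q - P

Need to visit all 14 open cells exactly once, starting at F and ending at P.
Route from F: left 4 to A, down 2 to M, right 2 to O, up 1 to J, right 2 to L, down 1 to Q, left 1 to P — 13 moves in all.
Check: all 14 open cells covered.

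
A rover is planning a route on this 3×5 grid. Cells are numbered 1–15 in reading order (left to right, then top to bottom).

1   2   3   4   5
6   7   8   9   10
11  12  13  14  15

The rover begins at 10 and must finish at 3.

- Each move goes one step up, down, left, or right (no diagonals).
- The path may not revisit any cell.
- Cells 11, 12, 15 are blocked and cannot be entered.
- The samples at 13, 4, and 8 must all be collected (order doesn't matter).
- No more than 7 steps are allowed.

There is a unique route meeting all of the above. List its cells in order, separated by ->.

10 -> 5 -> 4 -> 9 -> 14 -> 13 -> 8 -> 3

The budget equals the shortest possible length, so every move has to be on a shortest route through the required cells.
Route from 10: up 1 to 5, left 1 to 4, down 2 to 14, left 1 to 13, up 2 to 3 — 7 moves in all.
Check: all required cells visited; 7 ≤ 7 moves.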